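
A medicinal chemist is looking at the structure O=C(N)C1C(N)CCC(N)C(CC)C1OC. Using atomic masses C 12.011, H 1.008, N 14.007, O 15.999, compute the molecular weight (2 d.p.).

First, the molecular formula is C11H23N3O2 (counting implicit H from valence).
  C: 11 × 12.011 = 132.121
  H: 23 × 1.008 = 23.184
  N: 3 × 14.007 = 42.021
  O: 2 × 15.999 = 31.998
Sum: 11×12.011 + 23×1.008 + 3×14.007 + 2×15.999 = 229.324 → 229.32 g/mol.

229.32 g/mol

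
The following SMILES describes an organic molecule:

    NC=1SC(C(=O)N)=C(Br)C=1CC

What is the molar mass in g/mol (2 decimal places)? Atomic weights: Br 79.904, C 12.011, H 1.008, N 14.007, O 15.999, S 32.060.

249.13 g/mol

First, the molecular formula is C7H9BrN2OS (counting implicit H from valence).
  Br: 1 × 79.904 = 79.904
  C: 7 × 12.011 = 84.077
  H: 9 × 1.008 = 9.072
  N: 2 × 14.007 = 28.014
  O: 1 × 15.999 = 15.999
  S: 1 × 32.060 = 32.060
Sum: 1×79.904 + 7×12.011 + 9×1.008 + 2×14.007 + 1×15.999 + 1×32.060 = 249.126 → 249.13 g/mol.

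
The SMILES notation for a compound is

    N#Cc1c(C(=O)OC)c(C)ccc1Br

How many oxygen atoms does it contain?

Scan the SMILES for O atoms (remember two-letter symbols like Cl and Br are single atoms).
Oxygen count: 2.

2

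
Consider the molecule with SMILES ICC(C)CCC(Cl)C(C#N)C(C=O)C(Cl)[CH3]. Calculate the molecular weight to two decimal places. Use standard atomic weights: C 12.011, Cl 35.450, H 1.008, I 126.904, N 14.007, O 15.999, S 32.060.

390.09 g/mol

First, the molecular formula is C12H18Cl2INO (counting implicit H from valence).
  C: 12 × 12.011 = 144.132
  Cl: 2 × 35.450 = 70.900
  H: 18 × 1.008 = 18.144
  I: 1 × 126.904 = 126.904
  N: 1 × 14.007 = 14.007
  O: 1 × 15.999 = 15.999
Sum: 12×12.011 + 2×35.450 + 18×1.008 + 1×126.904 + 1×14.007 + 1×15.999 = 390.086 → 390.09 g/mol.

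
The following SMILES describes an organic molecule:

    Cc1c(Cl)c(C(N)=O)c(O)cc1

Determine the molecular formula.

Walk through each heavy atom and fill implicit hydrogens from standard valence (C 4, N 3, O 2, S 2, halogen 1); for lowercase aromatic atoms, an aromatic c carries 1 H when it has two neighbours and 0 H with three, and aromatic n carries 0 H:
  atom 1: C, bond orders sum to 1 (valence 4) → 3 H
  atom 2: aromatic c, 3 neighbours → 0 H
  atom 3: aromatic c, 3 neighbours → 0 H
  atom 4: Cl (halogen, monovalent) → 0 H
  atom 5: aromatic c, 3 neighbours → 0 H
  atom 6: C, bond orders sum to 4 (valence 4) → 0 H
  atom 7: N, bond orders sum to 1 (valence 3) → 2 H
  atom 8: O, bond orders sum to 2 (valence 2) → 0 H
  atom 9: aromatic c, 3 neighbours → 0 H
  atom 10: O, bond orders sum to 1 (valence 2) → 1 H
  atom 11: aromatic c, 2 neighbours → 1 H
  atom 12: aromatic c, 2 neighbours → 1 H
Totals → C:8, H:8, Cl:1, N:1, O:2.

C8H8ClNO2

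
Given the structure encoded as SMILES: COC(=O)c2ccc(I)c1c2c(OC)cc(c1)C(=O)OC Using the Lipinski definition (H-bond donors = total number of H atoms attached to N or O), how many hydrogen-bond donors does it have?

0

Donors: find every N or O and count the H atoms it carries.
  atom 2 (O): bond orders sum to 2 → 0 H
  atom 4 (O): bond orders sum to 2 → 0 H
  atom 13 (O): bond orders sum to 2 → 0 H
  atom 19 (O): bond orders sum to 2 → 0 H
  atom 20 (O): bond orders sum to 2 → 0 H
Lipinski HBD = 0.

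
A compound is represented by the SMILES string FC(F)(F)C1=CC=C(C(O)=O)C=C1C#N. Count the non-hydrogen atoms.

Every atom symbol written in the SMILES (organic subset) is one heavy atom; implicit H are not written.
Heavy atoms by element → C:9, F:3, N:1, O:2.
Total: 15.

15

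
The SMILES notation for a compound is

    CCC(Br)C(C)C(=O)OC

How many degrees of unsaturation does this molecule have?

Degree of unsaturation = (number of rings) + (number of π bonds).
Ring closures in the SMILES: 0.
π bonds: 1 double bond (each 1 DoU) → 1 DoU from unsaturation.
Total DoU = 0 + 1 = 1.

1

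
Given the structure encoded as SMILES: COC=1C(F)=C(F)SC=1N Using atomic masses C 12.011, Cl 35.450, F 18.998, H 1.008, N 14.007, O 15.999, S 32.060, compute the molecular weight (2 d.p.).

165.16 g/mol

First, the molecular formula is C5H5F2NOS (counting implicit H from valence).
  C: 5 × 12.011 = 60.055
  F: 2 × 18.998 = 37.996
  H: 5 × 1.008 = 5.040
  N: 1 × 14.007 = 14.007
  O: 1 × 15.999 = 15.999
  S: 1 × 32.060 = 32.060
Sum: 5×12.011 + 2×18.998 + 5×1.008 + 1×14.007 + 1×15.999 + 1×32.060 = 165.157 → 165.16 g/mol.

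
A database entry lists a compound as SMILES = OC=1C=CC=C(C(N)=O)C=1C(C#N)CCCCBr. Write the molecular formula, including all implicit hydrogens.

C13H15BrN2O2

Walk through each heavy atom and fill implicit hydrogens from standard valence (C 4, N 3, O 2, S 2, halogen 1):
  atom 1: O, bond orders sum to 1 (valence 2) → 1 H
  atom 2: C, bond orders sum to 4 (valence 4) → 0 H
  atom 3: C, bond orders sum to 3 (valence 4) → 1 H
  atom 4: C, bond orders sum to 3 (valence 4) → 1 H
  atom 5: C, bond orders sum to 3 (valence 4) → 1 H
  atom 6: C, bond orders sum to 4 (valence 4) → 0 H
  atom 7: C, bond orders sum to 4 (valence 4) → 0 H
  atom 8: N, bond orders sum to 1 (valence 3) → 2 H
  atom 9: O, bond orders sum to 2 (valence 2) → 0 H
  atom 10: C, bond orders sum to 4 (valence 4) → 0 H
  atom 11: C, bond orders sum to 3 (valence 4) → 1 H
  atom 12: C, bond orders sum to 4 (valence 4) → 0 H
  atom 13: N, bond orders sum to 3 (valence 3) → 0 H
  atom 14: C, bond orders sum to 2 (valence 4) → 2 H
  atom 15: C, bond orders sum to 2 (valence 4) → 2 H
  atom 16: C, bond orders sum to 2 (valence 4) → 2 H
  atom 17: C, bond orders sum to 2 (valence 4) → 2 H
  atom 18: Br (halogen, monovalent) → 0 H
Totals → C:13, H:15, Br:1, N:2, O:2.
In Hill order: C13H15BrN2O2.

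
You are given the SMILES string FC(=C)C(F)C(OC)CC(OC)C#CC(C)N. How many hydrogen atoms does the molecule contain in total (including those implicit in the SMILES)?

19

Walk through each heavy atom and fill implicit hydrogens from standard valence (C 4, N 3, O 2, S 2, halogen 1):
  atom 1: F (halogen, monovalent) → 0 H
  atom 2: C, bond orders sum to 4 (valence 4) → 0 H
  atom 3: C, bond orders sum to 2 (valence 4) → 2 H
  atom 4: C, bond orders sum to 3 (valence 4) → 1 H
  atom 5: F (halogen, monovalent) → 0 H
  atom 6: C, bond orders sum to 3 (valence 4) → 1 H
  atom 7: O, bond orders sum to 2 (valence 2) → 0 H
  atom 8: C, bond orders sum to 1 (valence 4) → 3 H
  atom 9: C, bond orders sum to 2 (valence 4) → 2 H
  atom 10: C, bond orders sum to 3 (valence 4) → 1 H
  atom 11: O, bond orders sum to 2 (valence 2) → 0 H
  atom 12: C, bond orders sum to 1 (valence 4) → 3 H
  atom 13: C, bond orders sum to 4 (valence 4) → 0 H
  atom 14: C, bond orders sum to 4 (valence 4) → 0 H
  atom 15: C, bond orders sum to 3 (valence 4) → 1 H
  atom 16: C, bond orders sum to 1 (valence 4) → 3 H
  atom 17: N, bond orders sum to 1 (valence 3) → 2 H
Total hydrogens: 19.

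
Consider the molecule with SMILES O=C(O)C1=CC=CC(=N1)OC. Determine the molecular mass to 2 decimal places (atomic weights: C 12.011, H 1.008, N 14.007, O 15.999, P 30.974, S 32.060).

153.14 g/mol

First, the molecular formula is C7H7NO3 (counting implicit H from valence).
  C: 7 × 12.011 = 84.077
  H: 7 × 1.008 = 7.056
  N: 1 × 14.007 = 14.007
  O: 3 × 15.999 = 47.997
Sum: 7×12.011 + 7×1.008 + 1×14.007 + 3×15.999 = 153.137 → 153.14 g/mol.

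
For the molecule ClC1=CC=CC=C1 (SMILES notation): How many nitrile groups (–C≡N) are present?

Scan the SMILES for the nitrile motif — none present.

0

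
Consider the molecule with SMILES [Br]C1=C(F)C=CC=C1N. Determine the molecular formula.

Walk through each heavy atom and fill implicit hydrogens from standard valence (C 4, N 3, O 2, S 2, halogen 1):
  atom 1: Br with explicit H count 0
  atom 2: C, bond orders sum to 4 (valence 4) → 0 H
  atom 3: C, bond orders sum to 4 (valence 4) → 0 H
  atom 4: F (halogen, monovalent) → 0 H
  atom 5: C, bond orders sum to 3 (valence 4) → 1 H
  atom 6: C, bond orders sum to 3 (valence 4) → 1 H
  atom 7: C, bond orders sum to 3 (valence 4) → 1 H
  atom 8: C, bond orders sum to 4 (valence 4) → 0 H
  atom 9: N, bond orders sum to 1 (valence 3) → 2 H
Totals → C:6, H:5, Br:1, F:1, N:1.
In Hill order: C6H5BrFN.

C6H5BrFN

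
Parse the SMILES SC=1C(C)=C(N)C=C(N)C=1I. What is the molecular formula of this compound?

Walk through each heavy atom and fill implicit hydrogens from standard valence (C 4, N 3, O 2, S 2, halogen 1):
  atom 1: S, bond orders sum to 1 (valence 2) → 1 H
  atom 2: C, bond orders sum to 4 (valence 4) → 0 H
  atom 3: C, bond orders sum to 4 (valence 4) → 0 H
  atom 4: C, bond orders sum to 1 (valence 4) → 3 H
  atom 5: C, bond orders sum to 4 (valence 4) → 0 H
  atom 6: N, bond orders sum to 1 (valence 3) → 2 H
  atom 7: C, bond orders sum to 3 (valence 4) → 1 H
  atom 8: C, bond orders sum to 4 (valence 4) → 0 H
  atom 9: N, bond orders sum to 1 (valence 3) → 2 H
  atom 10: C, bond orders sum to 4 (valence 4) → 0 H
  atom 11: I (halogen, monovalent) → 0 H
Totals → C:7, H:9, I:1, N:2, S:1.

C7H9IN2S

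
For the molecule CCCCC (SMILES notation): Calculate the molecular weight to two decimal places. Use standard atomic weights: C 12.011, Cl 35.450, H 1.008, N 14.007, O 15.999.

72.15 g/mol

First, the molecular formula is C5H12 (counting implicit H from valence).
  C: 5 × 12.011 = 60.055
  H: 12 × 1.008 = 12.096
Sum: 5×12.011 + 12×1.008 = 72.151 → 72.15 g/mol.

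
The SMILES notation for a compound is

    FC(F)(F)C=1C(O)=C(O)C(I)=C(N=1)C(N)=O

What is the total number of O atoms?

Scan the SMILES for O atoms (remember two-letter symbols like Cl and Br are single atoms).
Oxygen count: 3.

3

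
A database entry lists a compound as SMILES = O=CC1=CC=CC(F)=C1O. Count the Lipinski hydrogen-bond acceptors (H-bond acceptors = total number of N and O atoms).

N atoms: 0; O atoms: 2.
Lipinski HBA = 0 + 2 = 2.

2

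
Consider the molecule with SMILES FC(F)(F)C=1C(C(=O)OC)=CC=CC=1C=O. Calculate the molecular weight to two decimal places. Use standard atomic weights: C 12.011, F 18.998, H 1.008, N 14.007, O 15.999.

232.16 g/mol

First, the molecular formula is C10H7F3O3 (counting implicit H from valence).
  C: 10 × 12.011 = 120.110
  F: 3 × 18.998 = 56.994
  H: 7 × 1.008 = 7.056
  O: 3 × 15.999 = 47.997
Sum: 10×12.011 + 3×18.998 + 7×1.008 + 3×15.999 = 232.157 → 232.16 g/mol.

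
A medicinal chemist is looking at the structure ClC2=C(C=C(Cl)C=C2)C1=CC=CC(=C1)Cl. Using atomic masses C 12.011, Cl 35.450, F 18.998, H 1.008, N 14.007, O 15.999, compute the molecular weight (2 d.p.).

First, the molecular formula is C12H7Cl3 (counting implicit H from valence).
  C: 12 × 12.011 = 144.132
  Cl: 3 × 35.450 = 106.350
  H: 7 × 1.008 = 7.056
Sum: 12×12.011 + 3×35.450 + 7×1.008 = 257.538 → 257.54 g/mol.

257.54 g/mol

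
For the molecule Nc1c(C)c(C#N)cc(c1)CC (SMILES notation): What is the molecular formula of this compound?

Walk through each heavy atom and fill implicit hydrogens from standard valence (C 4, N 3, O 2, S 2, halogen 1); for lowercase aromatic atoms, an aromatic c carries 1 H when it has two neighbours and 0 H with three, and aromatic n carries 0 H:
  atom 1: N, bond orders sum to 1 (valence 3) → 2 H
  atom 2: aromatic c, 3 neighbours → 0 H
  atom 3: aromatic c, 3 neighbours → 0 H
  atom 4: C, bond orders sum to 1 (valence 4) → 3 H
  atom 5: aromatic c, 3 neighbours → 0 H
  atom 6: C, bond orders sum to 4 (valence 4) → 0 H
  atom 7: N, bond orders sum to 3 (valence 3) → 0 H
  atom 8: aromatic c, 2 neighbours → 1 H
  atom 9: aromatic c, 3 neighbours → 0 H
  atom 10: aromatic c, 2 neighbours → 1 H
  atom 11: C, bond orders sum to 2 (valence 4) → 2 H
  atom 12: C, bond orders sum to 1 (valence 4) → 3 H
Totals → C:10, H:12, N:2.
In Hill order: C10H12N2.

C10H12N2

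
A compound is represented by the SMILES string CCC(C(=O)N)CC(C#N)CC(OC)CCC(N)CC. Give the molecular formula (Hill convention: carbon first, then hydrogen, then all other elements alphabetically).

Walk through each heavy atom and fill implicit hydrogens from standard valence (C 4, N 3, O 2, S 2, halogen 1):
  atom 1: C, bond orders sum to 1 (valence 4) → 3 H
  atom 2: C, bond orders sum to 2 (valence 4) → 2 H
  atom 3: C, bond orders sum to 3 (valence 4) → 1 H
  atom 4: C, bond orders sum to 4 (valence 4) → 0 H
  atom 5: O, bond orders sum to 2 (valence 2) → 0 H
  atom 6: N, bond orders sum to 1 (valence 3) → 2 H
  atom 7: C, bond orders sum to 2 (valence 4) → 2 H
  atom 8: C, bond orders sum to 3 (valence 4) → 1 H
  atom 9: C, bond orders sum to 4 (valence 4) → 0 H
  atom 10: N, bond orders sum to 3 (valence 3) → 0 H
  atom 11: C, bond orders sum to 2 (valence 4) → 2 H
  atom 12: C, bond orders sum to 3 (valence 4) → 1 H
  atom 13: O, bond orders sum to 2 (valence 2) → 0 H
  atom 14: C, bond orders sum to 1 (valence 4) → 3 H
  atom 15: C, bond orders sum to 2 (valence 4) → 2 H
  atom 16: C, bond orders sum to 2 (valence 4) → 2 H
  atom 17: C, bond orders sum to 3 (valence 4) → 1 H
  atom 18: N, bond orders sum to 1 (valence 3) → 2 H
  atom 19: C, bond orders sum to 2 (valence 4) → 2 H
  atom 20: C, bond orders sum to 1 (valence 4) → 3 H
Totals → C:15, H:29, N:3, O:2.

C15H29N3O2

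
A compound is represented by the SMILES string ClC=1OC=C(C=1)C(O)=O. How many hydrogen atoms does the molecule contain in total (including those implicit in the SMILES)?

Walk through each heavy atom and fill implicit hydrogens from standard valence (C 4, N 3, O 2, S 2, halogen 1):
  atom 1: Cl (halogen, monovalent) → 0 H
  atom 2: C, bond orders sum to 4 (valence 4) → 0 H
  atom 3: O, bond orders sum to 2 (valence 2) → 0 H
  atom 4: C, bond orders sum to 3 (valence 4) → 1 H
  atom 5: C, bond orders sum to 4 (valence 4) → 0 H
  atom 6: C, bond orders sum to 3 (valence 4) → 1 H
  atom 7: C, bond orders sum to 4 (valence 4) → 0 H
  atom 8: O, bond orders sum to 1 (valence 2) → 1 H
  atom 9: O, bond orders sum to 2 (valence 2) → 0 H
Total hydrogens: 3.

3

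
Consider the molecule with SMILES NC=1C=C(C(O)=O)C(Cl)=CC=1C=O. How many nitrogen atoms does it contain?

1

Scan the SMILES for N atoms (remember two-letter symbols like Cl and Br are single atoms).
Nitrogen count: 1.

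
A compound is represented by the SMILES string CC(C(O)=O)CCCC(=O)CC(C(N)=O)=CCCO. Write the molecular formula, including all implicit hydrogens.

C13H21NO5

Walk through each heavy atom and fill implicit hydrogens from standard valence (C 4, N 3, O 2, S 2, halogen 1):
  atom 1: C, bond orders sum to 1 (valence 4) → 3 H
  atom 2: C, bond orders sum to 3 (valence 4) → 1 H
  atom 3: C, bond orders sum to 4 (valence 4) → 0 H
  atom 4: O, bond orders sum to 1 (valence 2) → 1 H
  atom 5: O, bond orders sum to 2 (valence 2) → 0 H
  atom 6: C, bond orders sum to 2 (valence 4) → 2 H
  atom 7: C, bond orders sum to 2 (valence 4) → 2 H
  atom 8: C, bond orders sum to 2 (valence 4) → 2 H
  atom 9: C, bond orders sum to 4 (valence 4) → 0 H
  atom 10: O, bond orders sum to 2 (valence 2) → 0 H
  atom 11: C, bond orders sum to 2 (valence 4) → 2 H
  atom 12: C, bond orders sum to 4 (valence 4) → 0 H
  atom 13: C, bond orders sum to 4 (valence 4) → 0 H
  atom 14: N, bond orders sum to 1 (valence 3) → 2 H
  atom 15: O, bond orders sum to 2 (valence 2) → 0 H
  atom 16: C, bond orders sum to 3 (valence 4) → 1 H
  atom 17: C, bond orders sum to 2 (valence 4) → 2 H
  atom 18: C, bond orders sum to 2 (valence 4) → 2 H
  atom 19: O, bond orders sum to 1 (valence 2) → 1 H
Totals → C:13, H:21, N:1, O:5.
In Hill order: C13H21NO5.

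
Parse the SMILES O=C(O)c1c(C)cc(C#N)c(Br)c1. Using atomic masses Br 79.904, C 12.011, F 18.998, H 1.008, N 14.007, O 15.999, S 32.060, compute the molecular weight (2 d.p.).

First, the molecular formula is C9H6BrNO2 (counting implicit H from valence).
  Br: 1 × 79.904 = 79.904
  C: 9 × 12.011 = 108.099
  H: 6 × 1.008 = 6.048
  N: 1 × 14.007 = 14.007
  O: 2 × 15.999 = 31.998
Sum: 1×79.904 + 9×12.011 + 6×1.008 + 1×14.007 + 2×15.999 = 240.056 → 240.06 g/mol.

240.06 g/mol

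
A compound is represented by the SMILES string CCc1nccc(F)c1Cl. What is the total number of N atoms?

Scan the SMILES for N atoms (remember two-letter symbols like Cl and Br are single atoms).
Nitrogen count: 1.

1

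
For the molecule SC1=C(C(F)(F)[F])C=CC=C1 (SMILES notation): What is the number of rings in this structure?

In SMILES, each pair of matching ring-closure digits denotes one ring-closing bond; the number of such bonds equals the number of independent rings.
Ring-closure bonds here: 1.

1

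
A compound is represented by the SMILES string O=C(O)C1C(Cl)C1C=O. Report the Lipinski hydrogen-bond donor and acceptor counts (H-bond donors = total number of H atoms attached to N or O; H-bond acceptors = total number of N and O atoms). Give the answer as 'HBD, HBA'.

1, 3

Donors: find every N or O and count the H atoms it carries.
  atom 1 (O): bond orders sum to 2 → 0 H
  atom 3 (O): bond orders sum to 1 → 1 H
  atom 9 (O): bond orders sum to 2 → 0 H
Lipinski HBD = 1.
Acceptors: N atoms = 0, O atoms = 3 → HBA = 3.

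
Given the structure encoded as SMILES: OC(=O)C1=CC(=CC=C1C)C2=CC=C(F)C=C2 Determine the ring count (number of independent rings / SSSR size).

2

In SMILES, each pair of matching ring-closure digits denotes one ring-closing bond; the number of such bonds equals the number of independent rings.
Ring-closure bonds here: 2.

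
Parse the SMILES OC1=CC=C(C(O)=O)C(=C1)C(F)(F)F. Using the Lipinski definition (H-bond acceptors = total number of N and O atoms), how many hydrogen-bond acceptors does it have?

3

N atoms: 0; O atoms: 3.
Lipinski HBA = 0 + 3 = 3.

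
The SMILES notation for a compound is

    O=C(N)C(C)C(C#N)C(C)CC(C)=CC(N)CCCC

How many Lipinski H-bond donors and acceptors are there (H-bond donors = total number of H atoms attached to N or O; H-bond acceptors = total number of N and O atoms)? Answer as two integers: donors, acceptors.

4, 4

Donors: find every N or O and count the H atoms it carries.
  atom 1 (O): bond orders sum to 2 → 0 H
  atom 3 (N): bond orders sum to 1 → 2 H
  atom 8 (N): bond orders sum to 3 → 0 H
  atom 16 (N): bond orders sum to 1 → 2 H
Lipinski HBD = 4.
Acceptors: N atoms = 3, O atoms = 1 → HBA = 4.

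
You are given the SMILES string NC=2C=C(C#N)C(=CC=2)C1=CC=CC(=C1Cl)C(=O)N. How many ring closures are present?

2

In SMILES, each pair of matching ring-closure digits denotes one ring-closing bond; the number of such bonds equals the number of independent rings.
Ring-closure bonds here: 2.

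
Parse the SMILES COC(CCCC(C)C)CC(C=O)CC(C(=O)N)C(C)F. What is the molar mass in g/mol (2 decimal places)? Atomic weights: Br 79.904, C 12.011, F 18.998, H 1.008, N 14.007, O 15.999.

303.42 g/mol

First, the molecular formula is C16H30FNO3 (counting implicit H from valence).
  C: 16 × 12.011 = 192.176
  F: 1 × 18.998 = 18.998
  H: 30 × 1.008 = 30.240
  N: 1 × 14.007 = 14.007
  O: 3 × 15.999 = 47.997
Sum: 16×12.011 + 1×18.998 + 30×1.008 + 1×14.007 + 3×15.999 = 303.418 → 303.42 g/mol.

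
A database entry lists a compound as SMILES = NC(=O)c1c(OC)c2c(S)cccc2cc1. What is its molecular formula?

Walk through each heavy atom and fill implicit hydrogens from standard valence (C 4, N 3, O 2, S 2, halogen 1); for lowercase aromatic atoms, an aromatic c carries 1 H when it has two neighbours and 0 H with three, and aromatic n carries 0 H:
  atom 1: N, bond orders sum to 1 (valence 3) → 2 H
  atom 2: C, bond orders sum to 4 (valence 4) → 0 H
  atom 3: O, bond orders sum to 2 (valence 2) → 0 H
  atom 4: aromatic c, 3 neighbours → 0 H
  atom 5: aromatic c, 3 neighbours → 0 H
  atom 6: O, bond orders sum to 2 (valence 2) → 0 H
  atom 7: C, bond orders sum to 1 (valence 4) → 3 H
  atom 8: aromatic c, 3 neighbours → 0 H
  atom 9: aromatic c, 3 neighbours → 0 H
  atom 10: S, bond orders sum to 1 (valence 2) → 1 H
  atom 11: aromatic c, 2 neighbours → 1 H
  atom 12: aromatic c, 2 neighbours → 1 H
  atom 13: aromatic c, 2 neighbours → 1 H
  atom 14: aromatic c, 3 neighbours → 0 H
  atom 15: aromatic c, 2 neighbours → 1 H
  atom 16: aromatic c, 2 neighbours → 1 H
Totals → C:12, H:11, N:1, O:2, S:1.
In Hill order: C12H11NO2S.

C12H11NO2S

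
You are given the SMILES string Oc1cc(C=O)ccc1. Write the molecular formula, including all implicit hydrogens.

Walk through each heavy atom and fill implicit hydrogens from standard valence (C 4, N 3, O 2, S 2, halogen 1); for lowercase aromatic atoms, an aromatic c carries 1 H when it has two neighbours and 0 H with three, and aromatic n carries 0 H:
  atom 1: O, bond orders sum to 1 (valence 2) → 1 H
  atom 2: aromatic c, 3 neighbours → 0 H
  atom 3: aromatic c, 2 neighbours → 1 H
  atom 4: aromatic c, 3 neighbours → 0 H
  atom 5: C, bond orders sum to 3 (valence 4) → 1 H
  atom 6: O, bond orders sum to 2 (valence 2) → 0 H
  atom 7: aromatic c, 2 neighbours → 1 H
  atom 8: aromatic c, 2 neighbours → 1 H
  atom 9: aromatic c, 2 neighbours → 1 H
Totals → C:7, H:6, O:2.
In Hill order: C7H6O2.

C7H6O2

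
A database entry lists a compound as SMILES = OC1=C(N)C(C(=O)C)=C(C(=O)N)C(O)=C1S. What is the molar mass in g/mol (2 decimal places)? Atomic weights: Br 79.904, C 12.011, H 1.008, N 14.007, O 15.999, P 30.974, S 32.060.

First, the molecular formula is C9H10N2O4S (counting implicit H from valence).
  C: 9 × 12.011 = 108.099
  H: 10 × 1.008 = 10.080
  N: 2 × 14.007 = 28.014
  O: 4 × 15.999 = 63.996
  S: 1 × 32.060 = 32.060
Sum: 9×12.011 + 10×1.008 + 2×14.007 + 4×15.999 + 1×32.060 = 242.249 → 242.25 g/mol.

242.25 g/mol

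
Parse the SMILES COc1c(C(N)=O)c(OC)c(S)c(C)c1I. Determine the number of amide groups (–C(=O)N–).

The amide motif appears at heavy-atom position 5 in the SMILES.
Other groups present: 2 ether, 1 thiol.
Amide count: 1.

1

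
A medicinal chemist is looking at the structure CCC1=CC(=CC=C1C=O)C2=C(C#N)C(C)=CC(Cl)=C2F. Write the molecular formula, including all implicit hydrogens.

Walk through each heavy atom and fill implicit hydrogens from standard valence (C 4, N 3, O 2, S 2, halogen 1):
  atom 1: C, bond orders sum to 1 (valence 4) → 3 H
  atom 2: C, bond orders sum to 2 (valence 4) → 2 H
  atom 3: C, bond orders sum to 4 (valence 4) → 0 H
  atom 4: C, bond orders sum to 3 (valence 4) → 1 H
  atom 5: C, bond orders sum to 4 (valence 4) → 0 H
  atom 6: C, bond orders sum to 3 (valence 4) → 1 H
  atom 7: C, bond orders sum to 3 (valence 4) → 1 H
  atom 8: C, bond orders sum to 4 (valence 4) → 0 H
  atom 9: C, bond orders sum to 3 (valence 4) → 1 H
  atom 10: O, bond orders sum to 2 (valence 2) → 0 H
  atom 11: C, bond orders sum to 4 (valence 4) → 0 H
  atom 12: C, bond orders sum to 4 (valence 4) → 0 H
  atom 13: C, bond orders sum to 4 (valence 4) → 0 H
  atom 14: N, bond orders sum to 3 (valence 3) → 0 H
  atom 15: C, bond orders sum to 4 (valence 4) → 0 H
  atom 16: C, bond orders sum to 1 (valence 4) → 3 H
  atom 17: C, bond orders sum to 3 (valence 4) → 1 H
  atom 18: C, bond orders sum to 4 (valence 4) → 0 H
  atom 19: Cl (halogen, monovalent) → 0 H
  atom 20: C, bond orders sum to 4 (valence 4) → 0 H
  atom 21: F (halogen, monovalent) → 0 H
Totals → C:17, H:13, Cl:1, F:1, N:1, O:1.

C17H13ClFNO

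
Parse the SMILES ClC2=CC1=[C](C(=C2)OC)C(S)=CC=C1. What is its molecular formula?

C11H9ClOS

Walk through each heavy atom and fill implicit hydrogens from standard valence (C 4, N 3, O 2, S 2, halogen 1):
  atom 1: Cl (halogen, monovalent) → 0 H
  atom 2: C, bond orders sum to 4 (valence 4) → 0 H
  atom 3: C, bond orders sum to 3 (valence 4) → 1 H
  atom 4: C, bond orders sum to 4 (valence 4) → 0 H
  atom 5: C with explicit H count 0
  atom 6: C, bond orders sum to 4 (valence 4) → 0 H
  atom 7: C, bond orders sum to 3 (valence 4) → 1 H
  atom 8: O, bond orders sum to 2 (valence 2) → 0 H
  atom 9: C, bond orders sum to 1 (valence 4) → 3 H
  atom 10: C, bond orders sum to 4 (valence 4) → 0 H
  atom 11: S, bond orders sum to 1 (valence 2) → 1 H
  atom 12: C, bond orders sum to 3 (valence 4) → 1 H
  atom 13: C, bond orders sum to 3 (valence 4) → 1 H
  atom 14: C, bond orders sum to 3 (valence 4) → 1 H
Totals → C:11, H:9, Cl:1, O:1, S:1.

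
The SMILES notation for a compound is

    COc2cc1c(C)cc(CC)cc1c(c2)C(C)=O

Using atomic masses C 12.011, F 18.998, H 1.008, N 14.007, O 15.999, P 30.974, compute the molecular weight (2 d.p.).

First, the molecular formula is C16H18O2 (counting implicit H from valence).
  C: 16 × 12.011 = 192.176
  H: 18 × 1.008 = 18.144
  O: 2 × 15.999 = 31.998
Sum: 16×12.011 + 18×1.008 + 2×15.999 = 242.318 → 242.32 g/mol.

242.32 g/mol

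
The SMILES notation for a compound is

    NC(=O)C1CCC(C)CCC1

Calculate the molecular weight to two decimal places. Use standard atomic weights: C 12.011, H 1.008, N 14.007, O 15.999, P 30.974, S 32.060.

First, the molecular formula is C9H17NO (counting implicit H from valence).
  C: 9 × 12.011 = 108.099
  H: 17 × 1.008 = 17.136
  N: 1 × 14.007 = 14.007
  O: 1 × 15.999 = 15.999
Sum: 9×12.011 + 17×1.008 + 1×14.007 + 1×15.999 = 155.241 → 155.24 g/mol.

155.24 g/mol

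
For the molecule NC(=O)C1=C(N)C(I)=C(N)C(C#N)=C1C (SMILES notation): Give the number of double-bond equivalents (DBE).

Molecular formula: C9H9IN4O.
DoU = (2C + 2 + N − H − X) / 2, where X is the halogen count and O/S are ignored.
    = (2·9 + 2 + 4 − 9 − 1) / 2 = 14 / 2 = 7.

7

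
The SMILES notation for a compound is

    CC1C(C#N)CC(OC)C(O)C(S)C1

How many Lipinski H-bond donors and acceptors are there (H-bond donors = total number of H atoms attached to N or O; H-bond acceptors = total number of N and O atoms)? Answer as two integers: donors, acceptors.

1, 3

Donors: find every N or O and count the H atoms it carries.
  atom 5 (N): bond orders sum to 3 → 0 H
  atom 8 (O): bond orders sum to 2 → 0 H
  atom 11 (O): bond orders sum to 1 → 1 H
Lipinski HBD = 1.
Acceptors: N atoms = 1, O atoms = 2 → HBA = 3.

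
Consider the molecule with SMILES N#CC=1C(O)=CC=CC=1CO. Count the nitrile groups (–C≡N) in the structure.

1

The nitrile motif appears at heavy-atom position 2 in the SMILES.
Other groups present: 2 hydroxyl.
Nitrile count: 1.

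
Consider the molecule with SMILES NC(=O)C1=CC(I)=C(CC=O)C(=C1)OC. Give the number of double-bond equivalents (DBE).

Degree of unsaturation = (number of rings) + (number of π bonds).
Ring closures in the SMILES: 1.
π bonds: 5 double bonds (each 1 DoU) → 5 DoU from unsaturation.
Total DoU = 1 + 5 = 6.

6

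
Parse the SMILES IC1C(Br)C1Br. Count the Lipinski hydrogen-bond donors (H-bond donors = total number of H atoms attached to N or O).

0

Donors: find every N or O and count the H atoms it carries.
  (no N or O atoms present)
Lipinski HBD = 0.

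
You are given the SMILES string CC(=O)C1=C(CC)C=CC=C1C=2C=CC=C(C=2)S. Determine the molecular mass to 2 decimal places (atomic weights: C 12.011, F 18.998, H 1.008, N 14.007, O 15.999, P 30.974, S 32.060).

First, the molecular formula is C16H16OS (counting implicit H from valence).
  C: 16 × 12.011 = 192.176
  H: 16 × 1.008 = 16.128
  O: 1 × 15.999 = 15.999
  S: 1 × 32.060 = 32.060
Sum: 16×12.011 + 16×1.008 + 1×15.999 + 1×32.060 = 256.363 → 256.36 g/mol.

256.36 g/mol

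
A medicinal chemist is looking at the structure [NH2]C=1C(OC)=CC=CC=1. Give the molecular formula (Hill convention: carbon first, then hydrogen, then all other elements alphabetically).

C7H9NO

Walk through each heavy atom and fill implicit hydrogens from standard valence (C 4, N 3, O 2, S 2, halogen 1):
  atom 1: N with explicit H count 2
  atom 2: C, bond orders sum to 4 (valence 4) → 0 H
  atom 3: C, bond orders sum to 4 (valence 4) → 0 H
  atom 4: O, bond orders sum to 2 (valence 2) → 0 H
  atom 5: C, bond orders sum to 1 (valence 4) → 3 H
  atom 6: C, bond orders sum to 3 (valence 4) → 1 H
  atom 7: C, bond orders sum to 3 (valence 4) → 1 H
  atom 8: C, bond orders sum to 3 (valence 4) → 1 H
  atom 9: C, bond orders sum to 3 (valence 4) → 1 H
Totals → C:7, H:9, N:1, O:1.
In Hill order: C7H9NO.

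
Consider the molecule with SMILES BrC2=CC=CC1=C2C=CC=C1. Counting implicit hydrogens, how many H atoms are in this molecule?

Walk through each heavy atom and fill implicit hydrogens from standard valence (C 4, N 3, O 2, S 2, halogen 1):
  atom 1: Br (halogen, monovalent) → 0 H
  atom 2: C, bond orders sum to 4 (valence 4) → 0 H
  atom 3: C, bond orders sum to 3 (valence 4) → 1 H
  atom 4: C, bond orders sum to 3 (valence 4) → 1 H
  atom 5: C, bond orders sum to 3 (valence 4) → 1 H
  atom 6: C, bond orders sum to 4 (valence 4) → 0 H
  atom 7: C, bond orders sum to 4 (valence 4) → 0 H
  atom 8: C, bond orders sum to 3 (valence 4) → 1 H
  atom 9: C, bond orders sum to 3 (valence 4) → 1 H
  atom 10: C, bond orders sum to 3 (valence 4) → 1 H
  atom 11: C, bond orders sum to 3 (valence 4) → 1 H
Total hydrogens: 7.

7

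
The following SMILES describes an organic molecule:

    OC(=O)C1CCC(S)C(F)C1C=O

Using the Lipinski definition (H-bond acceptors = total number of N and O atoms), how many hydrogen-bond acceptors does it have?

N atoms: 0; O atoms: 3.
Lipinski HBA = 0 + 3 = 3.

3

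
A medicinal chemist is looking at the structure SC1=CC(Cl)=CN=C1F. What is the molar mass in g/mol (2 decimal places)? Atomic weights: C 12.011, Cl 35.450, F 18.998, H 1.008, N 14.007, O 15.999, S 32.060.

First, the molecular formula is C5H3ClFNS (counting implicit H from valence).
  C: 5 × 12.011 = 60.055
  Cl: 1 × 35.450 = 35.450
  F: 1 × 18.998 = 18.998
  H: 3 × 1.008 = 3.024
  N: 1 × 14.007 = 14.007
  S: 1 × 32.060 = 32.060
Sum: 5×12.011 + 1×35.450 + 1×18.998 + 3×1.008 + 1×14.007 + 1×32.060 = 163.594 → 163.59 g/mol.

163.59 g/mol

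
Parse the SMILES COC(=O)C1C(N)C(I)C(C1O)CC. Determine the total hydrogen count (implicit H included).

Walk through each heavy atom and fill implicit hydrogens from standard valence (C 4, N 3, O 2, S 2, halogen 1):
  atom 1: C, bond orders sum to 1 (valence 4) → 3 H
  atom 2: O, bond orders sum to 2 (valence 2) → 0 H
  atom 3: C, bond orders sum to 4 (valence 4) → 0 H
  atom 4: O, bond orders sum to 2 (valence 2) → 0 H
  atom 5: C, bond orders sum to 3 (valence 4) → 1 H
  atom 6: C, bond orders sum to 3 (valence 4) → 1 H
  atom 7: N, bond orders sum to 1 (valence 3) → 2 H
  atom 8: C, bond orders sum to 3 (valence 4) → 1 H
  atom 9: I (halogen, monovalent) → 0 H
  atom 10: C, bond orders sum to 3 (valence 4) → 1 H
  atom 11: C, bond orders sum to 3 (valence 4) → 1 H
  atom 12: O, bond orders sum to 1 (valence 2) → 1 H
  atom 13: C, bond orders sum to 2 (valence 4) → 2 H
  atom 14: C, bond orders sum to 1 (valence 4) → 3 H
Total hydrogens: 16.

16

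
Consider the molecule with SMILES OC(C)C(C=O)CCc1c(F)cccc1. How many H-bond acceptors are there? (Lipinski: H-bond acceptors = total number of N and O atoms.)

N atoms: 0; O atoms: 2.
Lipinski HBA = 0 + 2 = 2.

2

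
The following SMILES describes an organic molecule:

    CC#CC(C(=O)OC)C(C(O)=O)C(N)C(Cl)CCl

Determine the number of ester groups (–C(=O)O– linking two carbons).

The ester motif appears at heavy-atom position 5 in the SMILES.
Other groups present: 1 alkyne, 1 carboxylic acid, 1 primary amine.
Ester count: 1.

1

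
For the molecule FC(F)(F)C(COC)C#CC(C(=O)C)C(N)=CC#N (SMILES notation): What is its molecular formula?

Walk through each heavy atom and fill implicit hydrogens from standard valence (C 4, N 3, O 2, S 2, halogen 1):
  atom 1: F (halogen, monovalent) → 0 H
  atom 2: C, bond orders sum to 4 (valence 4) → 0 H
  atom 3: F (halogen, monovalent) → 0 H
  atom 4: F (halogen, monovalent) → 0 H
  atom 5: C, bond orders sum to 3 (valence 4) → 1 H
  atom 6: C, bond orders sum to 2 (valence 4) → 2 H
  atom 7: O, bond orders sum to 2 (valence 2) → 0 H
  atom 8: C, bond orders sum to 1 (valence 4) → 3 H
  atom 9: C, bond orders sum to 4 (valence 4) → 0 H
  atom 10: C, bond orders sum to 4 (valence 4) → 0 H
  atom 11: C, bond orders sum to 3 (valence 4) → 1 H
  atom 12: C, bond orders sum to 4 (valence 4) → 0 H
  atom 13: O, bond orders sum to 2 (valence 2) → 0 H
  atom 14: C, bond orders sum to 1 (valence 4) → 3 H
  atom 15: C, bond orders sum to 4 (valence 4) → 0 H
  atom 16: N, bond orders sum to 1 (valence 3) → 2 H
  atom 17: C, bond orders sum to 3 (valence 4) → 1 H
  atom 18: C, bond orders sum to 4 (valence 4) → 0 H
  atom 19: N, bond orders sum to 3 (valence 3) → 0 H
Totals → C:12, H:13, F:3, N:2, O:2.

C12H13F3N2O2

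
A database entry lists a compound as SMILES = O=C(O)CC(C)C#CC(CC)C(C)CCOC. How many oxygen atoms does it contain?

3

Scan the SMILES for O atoms (remember two-letter symbols like Cl and Br are single atoms).
Oxygen count: 3.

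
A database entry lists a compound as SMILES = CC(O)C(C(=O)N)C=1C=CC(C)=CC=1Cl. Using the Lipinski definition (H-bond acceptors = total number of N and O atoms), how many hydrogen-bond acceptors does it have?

3

N atoms: 1; O atoms: 2.
Lipinski HBA = 1 + 2 = 3.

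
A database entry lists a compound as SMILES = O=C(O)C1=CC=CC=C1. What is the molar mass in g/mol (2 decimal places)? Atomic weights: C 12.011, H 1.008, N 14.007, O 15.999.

122.12 g/mol

First, the molecular formula is C7H6O2 (counting implicit H from valence).
  C: 7 × 12.011 = 84.077
  H: 6 × 1.008 = 6.048
  O: 2 × 15.999 = 31.998
Sum: 7×12.011 + 6×1.008 + 2×15.999 = 122.123 → 122.12 g/mol.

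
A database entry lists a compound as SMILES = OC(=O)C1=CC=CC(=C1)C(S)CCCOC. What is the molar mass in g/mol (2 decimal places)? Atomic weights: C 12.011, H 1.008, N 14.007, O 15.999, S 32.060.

240.32 g/mol

First, the molecular formula is C12H16O3S (counting implicit H from valence).
  C: 12 × 12.011 = 144.132
  H: 16 × 1.008 = 16.128
  O: 3 × 15.999 = 47.997
  S: 1 × 32.060 = 32.060
Sum: 12×12.011 + 16×1.008 + 3×15.999 + 1×32.060 = 240.317 → 240.32 g/mol.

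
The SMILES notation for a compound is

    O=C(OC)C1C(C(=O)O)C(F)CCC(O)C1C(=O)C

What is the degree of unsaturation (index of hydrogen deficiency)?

Molecular formula: C12H17FO6.
DoU = (2C + 2 + N − H − X) / 2, where X is the halogen count and O/S are ignored.
    = (2·12 + 2 + 0 − 17 − 1) / 2 = 8 / 2 = 4.

4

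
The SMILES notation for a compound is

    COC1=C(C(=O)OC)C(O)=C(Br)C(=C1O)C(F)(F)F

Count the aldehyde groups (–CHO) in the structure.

0

Scan the SMILES for the aldehyde motif — none present.
Groups that are present: 1 ester, 1 ether, 2 hydroxyl.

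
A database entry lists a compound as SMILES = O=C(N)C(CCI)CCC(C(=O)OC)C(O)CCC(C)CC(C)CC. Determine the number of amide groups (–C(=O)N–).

The amide motif appears at heavy-atom position 2 in the SMILES.
Other groups present: 1 ester, 1 hydroxyl.
Amide count: 1.

1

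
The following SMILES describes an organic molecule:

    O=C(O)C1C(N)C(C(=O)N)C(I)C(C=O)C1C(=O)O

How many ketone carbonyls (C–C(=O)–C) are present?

0

Scan the SMILES for the ketone motif — none present.
Groups that are present: 1 aldehyde, 1 amide, 2 carboxylic acid, 1 primary amine.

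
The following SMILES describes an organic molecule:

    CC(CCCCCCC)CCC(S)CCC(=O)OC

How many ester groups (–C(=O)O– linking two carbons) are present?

1

The ester motif appears at heavy-atom position 16 in the SMILES.
Other groups present: 1 thiol.
Ester count: 1.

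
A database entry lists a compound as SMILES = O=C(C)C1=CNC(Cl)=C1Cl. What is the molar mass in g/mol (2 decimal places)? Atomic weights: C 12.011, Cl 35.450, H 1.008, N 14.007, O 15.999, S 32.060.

178.01 g/mol

First, the molecular formula is C6H5Cl2NO (counting implicit H from valence).
  C: 6 × 12.011 = 72.066
  Cl: 2 × 35.450 = 70.900
  H: 5 × 1.008 = 5.040
  N: 1 × 14.007 = 14.007
  O: 1 × 15.999 = 15.999
Sum: 6×12.011 + 2×35.450 + 5×1.008 + 1×14.007 + 1×15.999 = 178.012 → 178.01 g/mol.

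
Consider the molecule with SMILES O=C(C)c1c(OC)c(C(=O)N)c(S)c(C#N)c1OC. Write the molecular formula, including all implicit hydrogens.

Walk through each heavy atom and fill implicit hydrogens from standard valence (C 4, N 3, O 2, S 2, halogen 1); for lowercase aromatic atoms, an aromatic c carries 1 H when it has two neighbours and 0 H with three, and aromatic n carries 0 H:
  atom 1: O, bond orders sum to 2 (valence 2) → 0 H
  atom 2: C, bond orders sum to 4 (valence 4) → 0 H
  atom 3: C, bond orders sum to 1 (valence 4) → 3 H
  atom 4: aromatic c, 3 neighbours → 0 H
  atom 5: aromatic c, 3 neighbours → 0 H
  atom 6: O, bond orders sum to 2 (valence 2) → 0 H
  atom 7: C, bond orders sum to 1 (valence 4) → 3 H
  atom 8: aromatic c, 3 neighbours → 0 H
  atom 9: C, bond orders sum to 4 (valence 4) → 0 H
  atom 10: O, bond orders sum to 2 (valence 2) → 0 H
  atom 11: N, bond orders sum to 1 (valence 3) → 2 H
  atom 12: aromatic c, 3 neighbours → 0 H
  atom 13: S, bond orders sum to 1 (valence 2) → 1 H
  atom 14: aromatic c, 3 neighbours → 0 H
  atom 15: C, bond orders sum to 4 (valence 4) → 0 H
  atom 16: N, bond orders sum to 3 (valence 3) → 0 H
  atom 17: aromatic c, 3 neighbours → 0 H
  atom 18: O, bond orders sum to 2 (valence 2) → 0 H
  atom 19: C, bond orders sum to 1 (valence 4) → 3 H
Totals → C:12, H:12, N:2, O:4, S:1.

C12H12N2O4S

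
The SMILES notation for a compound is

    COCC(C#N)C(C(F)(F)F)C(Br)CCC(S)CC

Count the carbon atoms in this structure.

12

Count every carbon token in the SMILES (each C, including those in ring-closure positions and inside branches).
Carbon count: 12.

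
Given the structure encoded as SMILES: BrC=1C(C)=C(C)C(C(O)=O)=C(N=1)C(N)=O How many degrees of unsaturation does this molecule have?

6

Molecular formula: C9H9BrN2O3.
DoU = (2C + 2 + N − H − X) / 2, where X is the halogen count and O/S are ignored.
    = (2·9 + 2 + 2 − 9 − 1) / 2 = 12 / 2 = 6.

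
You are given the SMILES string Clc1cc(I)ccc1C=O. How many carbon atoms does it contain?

Count every carbon token in the SMILES (each C, including those in ring-closure positions and inside branches).
Carbon count: 7.

7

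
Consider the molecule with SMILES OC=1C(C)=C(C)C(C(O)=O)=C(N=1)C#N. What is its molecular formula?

C9H8N2O3

Walk through each heavy atom and fill implicit hydrogens from standard valence (C 4, N 3, O 2, S 2, halogen 1):
  atom 1: O, bond orders sum to 1 (valence 2) → 1 H
  atom 2: C, bond orders sum to 4 (valence 4) → 0 H
  atom 3: C, bond orders sum to 4 (valence 4) → 0 H
  atom 4: C, bond orders sum to 1 (valence 4) → 3 H
  atom 5: C, bond orders sum to 4 (valence 4) → 0 H
  atom 6: C, bond orders sum to 1 (valence 4) → 3 H
  atom 7: C, bond orders sum to 4 (valence 4) → 0 H
  atom 8: C, bond orders sum to 4 (valence 4) → 0 H
  atom 9: O, bond orders sum to 1 (valence 2) → 1 H
  atom 10: O, bond orders sum to 2 (valence 2) → 0 H
  atom 11: C, bond orders sum to 4 (valence 4) → 0 H
  atom 12: N, bond orders sum to 3 (valence 3) → 0 H
  atom 13: C, bond orders sum to 4 (valence 4) → 0 H
  atom 14: N, bond orders sum to 3 (valence 3) → 0 H
Totals → C:9, H:8, N:2, O:3.
In Hill order: C9H8N2O3.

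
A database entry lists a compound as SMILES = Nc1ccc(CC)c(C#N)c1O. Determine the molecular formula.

Walk through each heavy atom and fill implicit hydrogens from standard valence (C 4, N 3, O 2, S 2, halogen 1); for lowercase aromatic atoms, an aromatic c carries 1 H when it has two neighbours and 0 H with three, and aromatic n carries 0 H:
  atom 1: N, bond orders sum to 1 (valence 3) → 2 H
  atom 2: aromatic c, 3 neighbours → 0 H
  atom 3: aromatic c, 2 neighbours → 1 H
  atom 4: aromatic c, 2 neighbours → 1 H
  atom 5: aromatic c, 3 neighbours → 0 H
  atom 6: C, bond orders sum to 2 (valence 4) → 2 H
  atom 7: C, bond orders sum to 1 (valence 4) → 3 H
  atom 8: aromatic c, 3 neighbours → 0 H
  atom 9: C, bond orders sum to 4 (valence 4) → 0 H
  atom 10: N, bond orders sum to 3 (valence 3) → 0 H
  atom 11: aromatic c, 3 neighbours → 0 H
  atom 12: O, bond orders sum to 1 (valence 2) → 1 H
Totals → C:9, H:10, N:2, O:1.

C9H10N2O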